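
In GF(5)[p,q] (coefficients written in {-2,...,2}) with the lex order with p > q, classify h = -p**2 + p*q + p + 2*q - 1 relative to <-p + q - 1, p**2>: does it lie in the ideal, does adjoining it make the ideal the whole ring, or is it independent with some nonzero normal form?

First compute the reduced Gröbner basis of I by Buchberger's algorithm.
f_1 = -p + q - 1, LT = p.
f_2 = p**2, LT = p**2.

S(f_1,f_2): lcm = p**2. S = -p*q + p.
  leading term p*q: subtract (q)·f_1 from -p*q + p → p - q**2 + q
  leading term p: subtract (-1)·f_1 from p - q**2 + q → -q**2 + 2*q - 1
  leading term q**2: no divisor's leading term divides it; move -q**2 to the remainder.
  leading term q: no divisor's leading term divides it; move 2*q to the remainder.
  leading term 1: no divisor's leading term divides it; move -1 to the remainder.
  remainder -q**2 + 2*q - 1 ≠ 0; add k_3 = -q**2 + 2*q - 1 to the basis.

The other S-polynomials (S(f_1,k_3), S(f_2,k_3)) all reduce to 0 modulo the current basis, so we have a Gröbner basis.
Inter-reduce: drop elements whose leading term is divisible by another's, tail-reduce, and make monic.
Reduced Gröbner basis: {p - q + 1, q**2 - 2*q + 1}.
Label its elements g_1 = p - q + 1, g_2 = q**2 - 2*q + 1.

Reduce h = -p**2 + p*q + p + 2*q - 1 modulo G:
  leading term p**2: subtract (-p)·g_1 from -p**2 + p*q + p + 2*q - 1 → 2*p + 2*q - 1
  leading term p: subtract (2)·g_1 from 2*p + 2*q - 1 → -q + 2
  leading term q: no divisor's leading term divides it; move -q to the remainder.
  leading term 1: no divisor's leading term divides it; move 2 to the remainder.
  normal form = -q + 2.
The normal form is nonzero, so h ∉ I. Since h minus its normal form lies in I, I + (h) = I + (r) where r = -q + 2; decide whether this ideal is the whole ring.
Run Buchberger on G together with r (pairs among the g_i already reduce to 0 since G is a Gröbner basis):
g_1 = p - q + 1, LT = p.
g_2 = q**2 - 2*q + 1, LT = q**2.
r = -q + 2, LT = q.

S(g_2,r): lcm = q**2. S = 1.
  leading term 1: no divisor's leading term divides it; move 1 to the remainder.
  remainder 1 ≠ 0; add m_4 = 1 to the basis.

The other S-polynomials (S(g_1,g_2), S(g_1,r), S(g_1,m_4), S(g_2,m_4), S(r,m_4)) all reduce to 0 modulo the current basis, so we have a Gröbner basis.
Inter-reduce: drop elements whose leading term is divisible by another's, tail-reduce, and make monic.
Reduced Gröbner basis: {1}.
The reduced Gröbner basis of I + (h) is {1}: the ideal is the whole ring, so the enlarged system has no common solution — adjoining h is inconsistent.

The remainder on division by a Gröbner basis is unique — it is the normal form.

Adjoining -p**2 + p*q + p + 2*q - 1 makes the ideal the whole ring: the system is inconsistent.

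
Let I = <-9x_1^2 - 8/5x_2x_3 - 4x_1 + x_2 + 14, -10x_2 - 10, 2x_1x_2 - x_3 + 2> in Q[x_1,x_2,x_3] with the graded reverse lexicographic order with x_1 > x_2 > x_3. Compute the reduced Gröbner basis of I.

The reduced Gröbner basis is the canonical form of the ideal for this ordering.

f_1 = -9x_1^2 - 8/5x_2x_3 - 4x_1 + x_2 + 14, LT = x_1^2.
f_2 = -10x_2 - 10, LT = x_2.
f_3 = 2x_1x_2 - x_3 + 2, LT = x_1x_2.

S(f_1,f_3): lcm = x_1^2x_2. S = 8/45x_2^2x_3 + 4/9x_1x_2 - 1/9x_2^2 + 1/2x_1x_3 - x_1 - 14/9x_2.
  leading term x_2^2x_3: subtract (-4/225x_2x_3)·f_2 from 8/45x_2^2x_3 + 4/9x_1x_2 - 1/9x_2^2 + 1/2x_1x_3 - x_1 - 14/9x_2 → 4/9x_1x_2 - 1/9x_2^2 + 1/2x_1x_3 - 8/45x_2x_3 - x_1 - 14/9x_2
  leading term x_1x_2: subtract (-2/45x_1)·f_2 from 4/9x_1x_2 - 1/9x_2^2 + 1/2x_1x_3 - 8/45x_2x_3 - x_1 - 14/9x_2 → -1/9x_2^2 + 1/2x_1x_3 - 8/45x_2x_3 - 13/9x_1 - 14/9x_2
  leading term x_2^2: subtract (1/90x_2)·f_2 from -1/9x_2^2 + 1/2x_1x_3 - 8/45x_2x_3 - 13/9x_1 - 14/9x_2 → 1/2x_1x_3 - 8/45x_2x_3 - 13/9x_1 - 13/9x_2
  leading term x_1x_3: no divisor's leading term divides it; move 1/2x_1x_3 to the remainder.
  leading term x_2x_3: subtract (4/225x_3)·f_2 from -8/45x_2x_3 - 13/9x_1 - 13/9x_2 → -13/9x_1 - 13/9x_2 + 8/45x_3
  leading term x_1: no divisor's leading term divides it; move -13/9x_1 to the remainder.
  leading term x_2: subtract (13/90)·f_2 from -13/9x_2 + 8/45x_3 → 8/45x_3 + 13/9
  leading term x_3: no divisor's leading term divides it; move 8/45x_3 to the remainder.
  leading term 1: no divisor's leading term divides it; move 13/9 to the remainder.
  remainder 1/2x_1x_3 - 13/9x_1 + 8/45x_3 + 13/9 ≠ 0; add g_4 = 1/2x_1x_3 - 13/9x_1 + 8/45x_3 + 13/9 to the basis.

S(f_2,f_3): lcm = x_1x_2. S = x_1 + 1/2x_3 - 1.
  leading term x_1: no divisor's leading term divides it; move x_1 to the remainder.
  leading term x_3: no divisor's leading term divides it; move 1/2x_3 to the remainder.
  leading term 1: no divisor's leading term divides it; move -1 to the remainder.
  remainder x_1 + 1/2x_3 - 1 ≠ 0; add g_5 = x_1 + 1/2x_3 - 1 to the basis.

S(f_1,g_4): lcm = x_1^2x_3. S = 8/45x_2x_3^2 + 26/9x_1^2 + 4/45x_1x_3 - 1/9x_2x_3 - 26/9x_1 - 14/9x_3.
  leading term x_2x_3^2: subtract (-4/225x_3^2)·f_2 from 8/45x_2x_3^2 + 26/9x_1^2 + 4/45x_1x_3 - 1/9x_2x_3 - 26/9x_1 - 14/9x_3 → 26/9x_1^2 + 4/45x_1x_3 - 1/9x_2x_3 - 8/45x_3^2 - 26/9x_1 - 14/9x_3
  leading term x_1^2: subtract (-26/81)·f_1 from 26/9x_1^2 + 4/45x_1x_3 - 1/9x_2x_3 - 8/45x_3^2 - 26/9x_1 - 14/9x_3 → 4/45x_1x_3 - 253/405x_2x_3 - 8/45x_3^2 - 338/81x_1 + 26/81x_2 - 14/9x_3 + 364/81
  leading term x_1x_3: subtract (8/45)·g_4 from 4/45x_1x_3 - 253/405x_2x_3 - 8/45x_3^2 - 338/81x_1 + 26/81x_2 - 14/9x_3 + 364/81 → -253/405x_2x_3 - 8/45x_3^2 - 1586/405x_1 + 26/81x_2 - 3214/2025x_3 + 572/135
  leading term x_2x_3: subtract (253/4050x_3)·f_2 from -253/405x_2x_3 - 8/45x_3^2 - 1586/405x_1 + 26/81x_2 - 3214/2025x_3 + 572/135 → -8/45x_3^2 - 1586/405x_1 + 26/81x_2 - 1949/2025x_3 + 572/135
  leading term x_3^2: no divisor's leading term divides it; move -8/45x_3^2 to the remainder.
  leading term x_1: subtract (-1586/405)·g_5 from -1586/405x_1 + 26/81x_2 - 1949/2025x_3 + 572/135 → 26/81x_2 + 224/225x_3 + 26/81
  leading term x_2: subtract (-13/405)·f_2 from 26/81x_2 + 224/225x_3 + 26/81 → 224/225x_3
  leading term x_3: no divisor's leading term divides it; move 224/225x_3 to the remainder.
  remainder -8/45x_3^2 + 224/225x_3 ≠ 0; add g_6 = -8/45x_3^2 + 224/225x_3 to the basis.

The other S-polynomials (S(f_1,f_2), S(f_2,g_4), S(f_3,g_4), S(f_1,g_5), S(f_2,g_5), S(f_3,g_5), S(g_4,g_5), S(f_1,g_6), S(f_2,g_6), S(f_3,g_6), S(g_4,g_6), S(g_5,g_6)) all reduce to 0 modulo the current basis, so we have a Gröbner basis.
Inter-reduce: drop elements whose leading term is divisible by another's, tail-reduce, and make monic.

G = {x_3^2 - 28/5x_3, x_1 + 1/2x_3 - 1, x_2 + 1}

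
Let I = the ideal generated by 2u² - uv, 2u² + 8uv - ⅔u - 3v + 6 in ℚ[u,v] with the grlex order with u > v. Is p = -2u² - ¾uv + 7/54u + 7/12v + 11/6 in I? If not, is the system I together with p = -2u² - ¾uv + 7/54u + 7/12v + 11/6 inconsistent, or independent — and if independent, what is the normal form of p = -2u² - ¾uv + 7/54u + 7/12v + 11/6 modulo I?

First compute the reduced Gröbner basis of I by Buchberger's algorithm.
f_1 = 2u² - uv, LT = u².
f_2 = 2u² + 8uv - ⅔u - 3v + 6, LT = u².

S(f_1,f_2): lcm = u². S = -9/2uv + ⅓u + 3/2v - 3.
  leading term uv: no divisor's leading term divides it; move -9/2uv to the remainder.
  leading term u: no divisor's leading term divides it; move ⅓u to the remainder.
  leading term v: no divisor's leading term divides it; move 3/2v to the remainder.
  leading term 1: no divisor's leading term divides it; move -3 to the remainder.
  remainder -9/2uv + ⅓u + 3/2v - 3 ≠ 0; add h_3 = -9/2uv + ⅓u + 3/2v - 3 to the basis.

S(f_1,h_3): lcm = u²v. S = -½uv² + 2/27u² + ⅓uv - ⅔u.
  leading term uv²: subtract (1/9v)·h_3 from -½uv² + 2/27u² + ⅓uv - ⅔u → 2/27u² + 8/27uv - ⅙v² - ⅔u + ⅓v
  leading term u²: subtract (1/27)·f_1 from 2/27u² + 8/27uv - ⅙v² - ⅔u + ⅓v → ⅓uv - ⅙v² - ⅔u + ⅓v
  leading term uv: subtract (-2/27)·h_3 from ⅓uv - ⅙v² - ⅔u + ⅓v → -⅙v² - 52/81u + 4/9v - 2/9
  leading term v²: no divisor's leading term divides it; move -⅙v² to the remainder.
  leading term u: no divisor's leading term divides it; move -52/81u to the remainder.
  leading term v: no divisor's leading term divides it; move 4/9v to the remainder.
  leading term 1: no divisor's leading term divides it; move -2/9 to the remainder.
  remainder -⅙v² - 52/81u + 4/9v - 2/9 ≠ 0; add h_4 = -⅙v² - 52/81u + 4/9v - 2/9 to the basis.

The other S-polynomials (S(f_2,h_3), S(f_1,h_4), S(f_2,h_4), S(h_3,h_4)) all reduce to 0 modulo the current basis, so we have a Gröbner basis.
Inter-reduce: drop elements whose leading term is divisible by another's, tail-reduce, and make monic.
Reduced Gröbner basis: {u² - 1/27u - ⅙v + ⅓, uv - 2/27u - ⅓v + ⅔, v² + 104/27u - 8/3v + 4/3}.
Label its elements g_1 = u² - 1/27u - ⅙v + ⅓, g_2 = uv - 2/27u - ⅓v + ⅔, g_3 = v² + 104/27u - 8/3v + 4/3.

Reduce p = -2u² - ¾uv + 7/54u + 7/12v + 11/6 modulo G:
  leading term u²: subtract (-2)·g_1 from -2u² - ¾uv + 7/54u + 7/12v + 11/6 → -¾uv + 1/18u + ¼v + 5/2
  leading term uv: subtract (-¾)·g_2 from -¾uv + 1/18u + ¼v + 5/2 → 3
  leading term 1: no divisor's leading term divides it; move 3 to the remainder.
  normal form = 3.
The normal form is nonzero, so p ∉ I. Since p minus its normal form lies in I, I + (p) = I + (r) where r = 3; decide whether this ideal is the whole ring.
Here r = 3 is a nonzero constant, hence a unit: 1 ∈ I + (p), the Gröbner basis of I + (p) is {1}, and the enlarged system has no common solution — adjoining p is inconsistent.

Adjoining -2u² - ¾uv + 7/54u + 7/12v + 11/6 makes the ideal the whole ring: the system is inconsistent.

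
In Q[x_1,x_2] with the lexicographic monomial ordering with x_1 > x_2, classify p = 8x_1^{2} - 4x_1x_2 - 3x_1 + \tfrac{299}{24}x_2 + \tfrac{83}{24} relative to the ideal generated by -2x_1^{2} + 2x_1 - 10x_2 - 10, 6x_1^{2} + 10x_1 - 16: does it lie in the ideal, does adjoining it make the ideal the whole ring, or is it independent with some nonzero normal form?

First compute the reduced Gröbner basis of I by Buchberger's algorithm.
f_1 = -2x_1^{2} + 2x_1 - 10x_2 - 10, LT = x_1^{2}.
f_2 = 6x_1^{2} + 10x_1 - 16, LT = x_1^{2}.

S(f_1,f_2): lcm = x_1^{2}. S = -\tfrac{8}{3}x_1 + 5x_2 + \tfrac{23}{3}.
  leading term x_1: no divisor's leading term divides it; move -\tfrac{8}{3}x_1 to the remainder.
  leading term x_2: no divisor's leading term divides it; move 5x_2 to the remainder.
  leading term 1: no divisor's leading term divides it; move \tfrac{23}{3} to the remainder.
  remainder -\tfrac{8}{3}x_1 + 5x_2 + \tfrac{23}{3} ≠ 0; add h_3 = -\tfrac{8}{3}x_1 + 5x_2 + \tfrac{23}{3} to the basis.

S(f_1,h_3): lcm = x_1^{2}. S = \tfrac{15}{8}x_1x_2 + \tfrac{15}{8}x_1 + 5x_2 + 5.
  leading term x_1x_2: subtract (-\tfrac{45}{64}x_2)·h_3 from \tfrac{15}{8}x_1x_2 + \tfrac{15}{8}x_1 + 5x_2 + 5 → \tfrac{15}{8}x_1 + \tfrac{225}{64}x_2^{2} + \tfrac{665}{64}x_2 + 5
  leading term x_1: subtract (-\tfrac{45}{64})·h_3 from \tfrac{15}{8}x_1 + \tfrac{225}{64}x_2^{2} + \tfrac{665}{64}x_2 + 5 → \tfrac{225}{64}x_2^{2} + \tfrac{445}{32}x_2 + \tfrac{665}{64}
  leading term x_2^{2}: no divisor's leading term divides it; move \tfrac{225}{64}x_2^{2} to the remainder.
  leading term x_2: no divisor's leading term divides it; move \tfrac{445}{32}x_2 to the remainder.
  leading term 1: no divisor's leading term divides it; move \tfrac{665}{64} to the remainder.
  remainder \tfrac{225}{64}x_2^{2} + \tfrac{445}{32}x_2 + \tfrac{665}{64} ≠ 0; add h_4 = \tfrac{225}{64}x_2^{2} + \tfrac{445}{32}x_2 + \tfrac{665}{64} to the basis.

The other S-polynomials (S(f_2,h_3), S(f_1,h_4), S(f_2,h_4), S(h_3,h_4)) all reduce to 0 modulo the current basis, so we have a Gröbner basis.
Inter-reduce: drop elements whose leading term is divisible by another's, tail-reduce, and make monic.
Reduced Gröbner basis: {x_1 - \tfrac{15}{8}x_2 - \tfrac{23}{8}, x_2^{2} + \tfrac{178}{45}x_2 + \tfrac{133}{45}}.
Label its elements g_1 = x_1 - \tfrac{15}{8}x_2 - \tfrac{23}{8}, g_2 = x_2^{2} + \tfrac{178}{45}x_2 + \tfrac{133}{45}.

Reduce p = 8x_1^{2} - 4x_1x_2 - 3x_1 + \tfrac{299}{24}x_2 + \tfrac{83}{24} modulo G:
  leading term x_1^{2}: subtract (8x_1)·g_1 from 8x_1^{2} - 4x_1x_2 - 3x_1 + \tfrac{299}{24}x_2 + \tfrac{83}{24} → 11x_1x_2 + 20x_1 + \tfrac{299}{24}x_2 + \tfrac{83}{24}
  leading term x_1x_2: subtract (11x_2)·g_1 from 11x_1x_2 + 20x_1 + \tfrac{299}{24}x_2 + \tfrac{83}{24} → 20x_1 + \tfrac{165}{8}x_2^{2} + \tfrac{529}{12}x_2 + \tfrac{83}{24}
  leading term x_1: subtract (20)·g_1 from 20x_1 + \tfrac{165}{8}x_2^{2} + \tfrac{529}{12}x_2 + \tfrac{83}{24} → \tfrac{165}{8}x_2^{2} + \tfrac{979}{12}x_2 + \tfrac{1463}{24}
  leading term x_2^{2}: subtract (\tfrac{165}{8})·g_2 from \tfrac{165}{8}x_2^{2} + \tfrac{979}{12}x_2 + \tfrac{1463}{24} → 0
  normal form = 0.
Since the normal form is 0, p ∈ I.

8x_1^{2} - 4x_1x_2 - 3x_1 + \tfrac{299}{24}x_2 + \tfrac{83}{24} lies in I (it reduces to 0).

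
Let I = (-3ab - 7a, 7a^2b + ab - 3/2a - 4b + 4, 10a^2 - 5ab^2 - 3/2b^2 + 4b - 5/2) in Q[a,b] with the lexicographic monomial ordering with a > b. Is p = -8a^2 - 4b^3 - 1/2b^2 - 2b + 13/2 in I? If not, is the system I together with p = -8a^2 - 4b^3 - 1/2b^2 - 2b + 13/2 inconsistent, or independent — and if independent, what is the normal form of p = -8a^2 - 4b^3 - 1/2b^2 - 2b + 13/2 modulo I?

-8a^2 - 4b^3 - 1/2b^2 - 2b + 13/2 lies in I (it reduces to 0).

First compute the reduced Gröbner basis of I by Buchberger's algorithm.
f_1 = -3ab - 7a, LT = ab.
f_2 = 7a^2b + ab - 3/2a - 4b + 4, LT = a^2b.
f_3 = 10a^2 - 5ab^2 - 3/2b^2 + 4b - 5/2, LT = a^2.

S(f_1,f_2): lcm = a^2b. S = 7/3a^2 - 1/7ab + 3/14a + 4/7b - 4/7.
  leading term a^2: subtract (7/30)·f_3 from 7/3a^2 - 1/7ab + 3/14a + 4/7b - 4/7 → 7/6ab^2 - 1/7ab + 3/14a + 7/20b^2 - 38/105b + 1/84
  leading term ab^2: subtract (-7/18b)·f_1 from 7/6ab^2 - 1/7ab + 3/14a + 7/20b^2 - 38/105b + 1/84 → -361/126ab + 3/14a + 7/20b^2 - 38/105b + 1/84
  leading term ab: subtract (361/378)·f_1 from -361/126ab + 3/14a + 7/20b^2 - 38/105b + 1/84 → 1304/189a + 7/20b^2 - 38/105b + 1/84
  leading term a: no divisor's leading term divides it; move 1304/189a to the remainder.
  leading term b^2: no divisor's leading term divides it; move 7/20b^2 to the remainder.
  leading term b: no divisor's leading term divides it; move -38/105b to the remainder.
  leading term 1: no divisor's leading term divides it; move 1/84 to the remainder.
  remainder 1304/189a + 7/20b^2 - 38/105b + 1/84 ≠ 0; add h_4 = 1304/189a + 7/20b^2 - 38/105b + 1/84 to the basis.

S(f_1,f_3): lcm = a^2b. S = 7/3a^2 + 1/2ab^3 + 3/20b^3 - 2/5b^2 + 1/4b.
  leading term a^2: subtract (7/30)·f_3 from 7/3a^2 + 1/2ab^3 + 3/20b^3 - 2/5b^2 + 1/4b → 1/2ab^3 + 7/6ab^2 + 3/20b^3 - 1/20b^2 - 41/60b + 7/12
  leading term ab^3: subtract (-1/6b^2)·f_1 from 1/2ab^3 + 7/6ab^2 + 3/20b^3 - 1/20b^2 - 41/60b + 7/12 → 3/20b^3 - 1/20b^2 - 41/60b + 7/12
  leading term b^3: no divisor's leading term divides it; move 3/20b^3 to the remainder.
  leading term b^2: no divisor's leading term divides it; move -1/20b^2 to the remainder.
  leading term b: no divisor's leading term divides it; move -41/60b to the remainder.
  leading term 1: no divisor's leading term divides it; move 7/12 to the remainder.
  remainder 3/20b^3 - 1/20b^2 - 41/60b + 7/12 ≠ 0; add h_5 = 3/20b^3 - 1/20b^2 - 41/60b + 7/12 to the basis.

S(f_1,h_4): lcm = ab. S = 7/3a - 1323/26080b^3 + 171/3260b^2 - 9/5216b.
  leading term a: subtract (441/1304)·h_4 from 7/3a - 1323/26080b^3 + 171/3260b^2 - 9/5216b → -1323/26080b^3 - 1719/26080b^2 + 3147/26080b - 21/5216
  leading term b^3: subtract (-441/1304)·h_5 from -1323/26080b^3 - 1719/26080b^2 + 3147/26080b - 21/5216 → -27/326b^2 - 18/163b + 63/326
  leading term b^2: no divisor's leading term divides it; move -27/326b^2 to the remainder.
  leading term b: no divisor's leading term divides it; move -18/163b to the remainder.
  leading term 1: no divisor's leading term divides it; move 63/326 to the remainder.
  remainder -27/326b^2 - 18/163b + 63/326 ≠ 0; add h_6 = -27/326b^2 - 18/163b + 63/326 to the basis.

S(f_2,h_4): lcm = a^2b. S = -1323/26080ab^3 + 171/3260ab^2 + 5153/36512ab - 3/14a - 4/7b + 4/7.
  leading term ab^3: subtract (441/26080b^2)·f_1 from -1323/26080ab^3 + 171/3260ab^2 + 5153/36512ab - 3/14a - 4/7b + 4/7 → 891/5216ab^2 + 5153/36512ab - 3/14a - 4/7b + 4/7
  leading term ab^2: subtract (-297/5216b)·f_1 from 891/5216ab^2 + 5153/36512ab - 3/14a - 4/7b + 4/7 → -1175/4564ab - 3/14a - 4/7b + 4/7
  leading term ab: subtract (1175/13692)·f_1 from -1175/4564ab - 3/14a - 4/7b + 4/7 → 5291/13692a - 4/7b + 4/7
  leading term a: subtract (47619/850208)·h_4 from 5291/13692a - 4/7b + 4/7 → -333333/17004160b^2 - 1171499/2125520b + 1941065/3400832
  leading term b^2: subtract (37037/156480)·h_6 from -333333/17004160b^2 - 1171499/2125520b + 1941065/3400832 → -2231887/4251040b + 2231887/4251040
  leading term b: no divisor's leading term divides it; move -2231887/4251040b to the remainder.
  leading term 1: no divisor's leading term divides it; move 2231887/4251040 to the remainder.
  remainder -2231887/4251040b + 2231887/4251040 ≠ 0; add h_7 = -2231887/4251040b + 2231887/4251040 to the basis.

The other S-polynomials (S(f_2,f_3), S(f_3,h_4), S(f_1,h_5), S(f_2,h_5), S(f_3,h_5), S(h_4,h_5), S(f_1,h_6), S(f_2,h_6), S(f_3,h_6), S(h_4,h_6), S(h_5,h_6), S(f_1,h_7), S(f_2,h_7), S(f_3,h_7), S(h_4,h_7), S(h_5,h_7), S(h_6,h_7)) all reduce to 0 modulo the current basis, so we have a Gröbner basis.
Inter-reduce: drop elements whose leading term is divisible by another's, tail-reduce, and make monic.
Reduced Gröbner basis: {a, b - 1}.
Label its elements g_1 = a, g_2 = b - 1.

Reduce p = -8a^2 - 4b^3 - 1/2b^2 - 2b + 13/2 modulo G:
  leading term a^2: subtract (-8a)·g_1 from -8a^2 - 4b^3 - 1/2b^2 - 2b + 13/2 → -4b^3 - 1/2b^2 - 2b + 13/2
  leading term b^3: subtract (-4b^2)·g_2 from -4b^3 - 1/2b^2 - 2b + 13/2 → -9/2b^2 - 2b + 13/2
  leading term b^2: subtract (-9/2b)·g_2 from -9/2b^2 - 2b + 13/2 → -13/2b + 13/2
  leading term b: subtract (-13/2)·g_2 from -13/2b + 13/2 → 0
  normal form = 0.
Since the normal form is 0, p ∈ I.

The remainder on division by a Gröbner basis is unique — it is the normal form.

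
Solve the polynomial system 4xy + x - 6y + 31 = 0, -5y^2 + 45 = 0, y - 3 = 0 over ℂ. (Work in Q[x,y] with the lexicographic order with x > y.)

{(-1, 3)}

Compute a lex Gröbner basis by Buchberger's algorithm.
f_1 = 4xy + x - 6y + 31, LT = xy.
f_2 = -5y^2 + 45, LT = y^2.
f_3 = y - 3, LT = y.

S(f_1,f_2): lcm = xy^2. S = 1/4xy + 9x - 3/2y^2 + 31/4y.
  leading term xy: subtract (1/16)·f_1 from 1/4xy + 9x - 3/2y^2 + 31/4y → 143/16x - 3/2y^2 + 65/8y - 31/16
  leading term x: no divisor's leading term divides it; move 143/16x to the remainder.
  leading term y^2: subtract (3/10)·f_2 from -3/2y^2 + 65/8y - 31/16 → 65/8y - 247/16
  leading term y: subtract (65/8)·f_3 from 65/8y - 247/16 → 143/16
  leading term 1: no divisor's leading term divides it; move 143/16 to the remainder.
  remainder 143/16x + 143/16 ≠ 0; add h_4 = 143/16x + 143/16 to the basis.

The other S-polynomials (S(f_1,f_3), S(f_2,f_3), S(f_1,h_4), S(f_2,h_4), S(f_3,h_4)) all reduce to 0 modulo the current basis, so we have a Gröbner basis.
Inter-reduce: drop elements whose leading term is divisible by another's, tail-reduce, and make monic.
Reduced Gröbner basis: {x + 1, y - 3}.

The lex basis is triangular: the last element involves only y. Solving y - 3 = 0 gives y ∈ {3}; substituting each value into the earlier elements determines the remaining variables.
  y = 3: the earlier basis element becomes x + 1 = 0, giving x = -1 — point (-1, 3).
Check: every point annihilates each of the original generators.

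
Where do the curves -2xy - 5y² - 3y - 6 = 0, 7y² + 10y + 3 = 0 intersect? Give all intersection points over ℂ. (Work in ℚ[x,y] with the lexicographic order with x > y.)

{(4, -1), (46/7, -3/7)}

Compute a lex Gröbner basis by Buchberger's algorithm.
f_1 = -2xy - 5y² - 3y - 6, LT = xy.
f_2 = 7y² + 10y + 3, LT = y².

S(f_1,f_2): lcm = xy². S = -10/7xy - 3/7x + 5/2y³ + 3/2y² + 3y.
  leading term xy: subtract (5/7)·f_1 from -10/7xy - 3/7x + 5/2y³ + 3/2y² + 3y → -3/7x + 5/2y³ + 71/14y² + 36/7y + 30/7
  leading term x: no divisor's leading term divides it; move -3/7x to the remainder.
  leading term y³: subtract (5/14y)·f_2 from 5/2y³ + 71/14y² + 36/7y + 30/7 → 3/2y² + 57/14y + 30/7
  leading term y²: subtract (3/14)·f_2 from 3/2y² + 57/14y + 30/7 → 27/14y + 51/14
  leading term y: no divisor's leading term divides it; move 27/14y to the remainder.
  leading term 1: no divisor's leading term divides it; move 51/14 to the remainder.
  remainder -3/7x + 27/14y + 51/14 ≠ 0; add h_3 = -3/7x + 27/14y + 51/14 to the basis.

The other S-polynomials (S(f_1,h_3), S(f_2,h_3)) all reduce to 0 modulo the current basis, so we have a Gröbner basis.
Inter-reduce: drop elements whose leading term is divisible by another's, tail-reduce, and make monic.
Reduced Gröbner basis: {x - 9/2y - 17/2, y² + 10/7y + 3/7}.

The lex basis is triangular: the last element involves only y. Solving y² + 10/7y + 3/7 = 0 gives y ∈ {-1, -3/7}; substituting each value into the earlier elements determines the remaining variables.
  y = -1: the earlier basis element becomes x - 4 = 0, giving x = 4 — point (4, -1).
  y = -3/7: the earlier basis element becomes x - 46/7 = 0, giving x = 46/7 — point (46/7, -3/7).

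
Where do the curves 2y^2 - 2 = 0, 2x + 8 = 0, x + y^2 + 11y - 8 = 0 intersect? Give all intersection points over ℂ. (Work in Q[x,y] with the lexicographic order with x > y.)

{(-4, 1)}

Compute a lex Gröbner basis by Buchberger's algorithm.
f_1 = 2y^2 - 2, LT = y^2.
f_2 = 2x + 8, LT = x.
f_3 = x + y^2 + 11y - 8, LT = x.

S(f_2,f_3): lcm = x. S = -y^2 - 11y + 12.
  reduce S modulo (f_1, f_2, f_3):
  remainder -11y + 11 ≠ 0; add h_4 = -11y + 11 to the basis.

The other S-polynomials (S(f_1,f_2), S(f_1,f_3), S(f_1,h_4), S(f_2,h_4), S(f_3,h_4)) all reduce to 0 modulo the current basis, so we have a Gröbner basis.
Inter-reduce: drop elements whose leading term is divisible by another's, tail-reduce, and make monic.
Reduced Gröbner basis: {x + 4, y - 1}.

A lex Gröbner basis eliminates variables successively. Here y - 1 depends only on y, with roots {1}; lifting each root through the earlier basis elements recovers the full solutions.
  y = 1: the earlier basis element becomes x + 4 = 0, giving x = -4 — point (-4, 1).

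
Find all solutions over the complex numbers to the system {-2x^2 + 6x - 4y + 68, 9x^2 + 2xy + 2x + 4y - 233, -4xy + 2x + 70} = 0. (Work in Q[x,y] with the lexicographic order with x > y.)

Compute a lex Gröbner basis by Buchberger's algorithm.
f_1 = -2x^2 + 6x - 4y + 68, LT = x^2.
f_2 = 9x^2 + 2xy + 2x + 4y - 233, LT = x^2.
f_3 = -4xy + 2x + 70, LT = xy.

S(f_1,f_2): lcm = x^2. S = -2/9xy - 29/9x + 14/9y - 73/9.
  leading term xy: subtract (1/18)·f_3 from -2/9xy - 29/9x + 14/9y - 73/9 → -10/3x + 14/9y - 12
  leading term x: no divisor's leading term divides it; move -10/3x to the remainder.
  leading term y: no divisor's leading term divides it; move 14/9y to the remainder.
  leading term 1: no divisor's leading term divides it; move -12 to the remainder.
  remainder -10/3x + 14/9y - 12 ≠ 0; add h_4 = -10/3x + 14/9y - 12 to the basis.

S(f_1,f_3): lcm = x^2y. S = 1/2x^2 - 3xy + 35/2x + 2y^2 - 34y.
  leading term x^2: subtract (-1/4)·f_1 from 1/2x^2 - 3xy + 35/2x + 2y^2 - 34y → -3xy + 19x + 2y^2 - 35y + 17
  leading term xy: subtract (3/4)·f_3 from -3xy + 19x + 2y^2 - 35y + 17 → 35/2x + 2y^2 - 35y - 71/2
  leading term x: subtract (-21/4)·h_4 from 35/2x + 2y^2 - 35y - 71/2 → 2y^2 - 161/6y - 197/2
  leading term y^2: no divisor's leading term divides it; move 2y^2 to the remainder.
  leading term y: no divisor's leading term divides it; move -161/6y to the remainder.
  leading term 1: no divisor's leading term divides it; move -197/2 to the remainder.
  remainder 2y^2 - 161/6y - 197/2 ≠ 0; add h_5 = 2y^2 - 161/6y - 197/2 to the basis.

S(f_2,f_3): lcm = x^2y. S = 1/2x^2 + 2/9xy^2 + 2/9xy + 35/2x + 4/9y^2 - 233/9y.
  leading term x^2: subtract (-1/4)·f_1 from 1/2x^2 + 2/9xy^2 + 2/9xy + 35/2x + 4/9y^2 - 233/9y → 2/9xy^2 + 2/9xy + 19x + 4/9y^2 - 242/9y + 17
  leading term xy^2: subtract (-1/18y)·f_3 from 2/9xy^2 + 2/9xy + 19x + 4/9y^2 - 242/9y + 17 → 1/3xy + 19x + 4/9y^2 - 23y + 17
  leading term xy: subtract (-1/12)·f_3 from 1/3xy + 19x + 4/9y^2 - 23y + 17 → 115/6x + 4/9y^2 - 23y + 137/6
  leading term x: subtract (-23/4)·h_4 from 115/6x + 4/9y^2 - 23y + 137/6 → 4/9y^2 - 253/18y - 277/6
  leading term y^2: subtract (2/9)·h_5 from 4/9y^2 - 253/18y - 277/6 → -437/54y - 437/18
  leading term y: no divisor's leading term divides it; move -437/54y to the remainder.
  leading term 1: no divisor's leading term divides it; move -437/18 to the remainder.
  remainder -437/54y - 437/18 ≠ 0; add h_6 = -437/54y - 437/18 to the basis.

The other S-polynomials (S(f_1,h_4), S(f_2,h_4), S(f_3,h_4), S(f_1,h_5), S(f_2,h_5), S(f_3,h_5), S(h_4,h_5), S(f_1,h_6), S(f_2,h_6), S(f_3,h_6), S(h_4,h_6), S(h_5,h_6)) all reduce to 0 modulo the current basis, so we have a Gröbner basis.
Inter-reduce: drop elements whose leading term is divisible by another's, tail-reduce, and make monic.
Reduced Gröbner basis: {x + 5, y + 3}.

Since the basis is lex-ordered, y + 3 is univariate in y. Its roots are {-3}. Back-substituting each root into the other basis elements fixes the other coordinates.
  y = -3: the earlier basis element becomes x + 5 = 0, giving x = -5 — point (-5, -3).
Check: every point annihilates each of the original generators.
This is the nonlinear analogue of row-reducing a linear system.

{(-5, -3)}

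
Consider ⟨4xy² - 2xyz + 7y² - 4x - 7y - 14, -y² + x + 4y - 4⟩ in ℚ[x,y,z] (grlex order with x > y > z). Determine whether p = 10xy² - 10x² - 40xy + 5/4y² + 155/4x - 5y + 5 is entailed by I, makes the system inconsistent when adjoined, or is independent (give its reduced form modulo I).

First compute the reduced Gröbner basis of I by Buchberger's algorithm.
f_1 = 4xy² - 2xyz + 7y² - 4x - 7y - 14, LT = xy².
f_2 = -y² + x + 4y - 4, LT = y².

S(f_1,f_2): lcm = xy². S = -½xyz + x² + 4xy + 7/4y² - 5x - 7/4y - 7/2.
  leading term xyz: no divisor's leading term divides it; move -½xyz to the remainder.
  leading term x²: no divisor's leading term divides it; move x² to the remainder.
  leading term xy: no divisor's leading term divides it; move 4xy to the remainder.
  leading term y²: subtract (-7/4)·f_2 from 7/4y² - 5x - 7/4y - 7/2 → -13/4x + 21/4y - 21/2
  leading term x: no divisor's leading term divides it; move -13/4x to the remainder.
  leading term y: no divisor's leading term divides it; move 21/4y to the remainder.
  leading term 1: no divisor's leading term divides it; move -21/2 to the remainder.
  remainder -½xyz + x² + 4xy - 13/4x + 21/4y - 21/2 ≠ 0; add h_3 = -½xyz + x² + 4xy - 13/4x + 21/4y - 21/2 to the basis.

S(f_1,h_3): lcm = xy²z. S = -½xyz² + 2x²y + 8xy² + 7/4y²z - 13/2xy - xz + 21/2y² - 7/4yz - 21y - 7/2z.
  leading term xyz²: subtract (z)·h_3 from -½xyz² + 2x²y + 8xy² + 7/4y²z - 13/2xy - xz + 21/2y² - 7/4yz - 21y - 7/2z → 2x²y - x²z + 8xy² - 4xyz + 7/4y²z - 13/2xy + 9/4xz + 21/2y² - 7yz - 21y + 7z
  leading term x²y: no divisor's leading term divides it; move 2x²y to the remainder.
  leading term x²z: no divisor's leading term divides it; move -x²z to the remainder.
  leading term xy²: subtract (2)·f_1 from 8xy² - 4xyz + 7/4y²z - 13/2xy + 9/4xz + 21/2y² - 7yz - 21y + 7z → 7/4y²z - 13/2xy + 9/4xz - 7/2y² - 7yz + 8x - 7y + 7z + 28
  leading term y²z: subtract (-7/4z)·f_2 from 7/4y²z - 13/2xy + 9/4xz - 7/2y² - 7yz + 8x - 7y + 7z + 28 → -13/2xy + 4xz - 7/2y² + 8x - 7y + 28
  leading term xy: no divisor's leading term divides it; move -13/2xy to the remainder.
  leading term xz: no divisor's leading term divides it; move 4xz to the remainder.
  leading term y²: subtract (7/2)·f_2 from -7/2y² + 8x - 7y + 28 → 9/2x - 21y + 42
  leading term x: no divisor's leading term divides it; move 9/2x to the remainder.
  leading term y: no divisor's leading term divides it; move -21y to the remainder.
  leading term 1: no divisor's leading term divides it; move 42 to the remainder.
  remainder 2x²y - x²z - 13/2xy + 4xz + 9/2x - 21y + 42 ≠ 0; add h_4 = 2x²y - x²z - 13/2xy + 4xz + 9/2x - 21y + 42 to the basis.

S(h_3,h_4): lcm = x²yz. S = ½x²z² - 2x³ - 8x²y + 13/4xyz - 2xz² + 13/2x² - 21/2xy - 9/4xz + 21/2yz + 21x - 21z.
  leading term x²z²: no divisor's leading term divides it; move ½x²z² to the remainder.
  leading term x³: no divisor's leading term divides it; move -2x³ to the remainder.
  leading term x²y: subtract (-4)·h_4 from -8x²y + 13/4xyz - 2xz² + 13/2x² - 21/2xy - 9/4xz + 21/2yz + 21x - 21z → -4x²z + 13/4xyz - 2xz² + 13/2x² - 73/2xy + 55/4xz + 21/2yz + 39x - 84y - 21z + 168
  leading term x²z: no divisor's leading term divides it; move -4x²z to the remainder.
  leading term xyz: subtract (-13/2)·h_3 from 13/4xyz - 2xz² + 13/2x² - 73/2xy + 55/4xz + 21/2yz + 39x - 84y - 21z + 168 → -2xz² + 13x² - 21/2xy + 55/4xz + 21/2yz + 143/8x - 399/8y - 21z + 399/4
  leading term xz²: no divisor's leading term divides it; move -2xz² to the remainder.
  leading term x²: no divisor's leading term divides it; move 13x² to the remainder.
  leading term xy: no divisor's leading term divides it; move -21/2xy to the remainder.
  leading term xz: no divisor's leading term divides it; move 55/4xz to the remainder.
  leading term yz: no divisor's leading term divides it; move 21/2yz to the remainder.
  leading term x: no divisor's leading term divides it; move 143/8x to the remainder.
  leading term y: no divisor's leading term divides it; move -399/8y to the remainder.
  leading term z: no divisor's leading term divides it; move -21z to the remainder.
  leading term 1: no divisor's leading term divides it; move 399/4 to the remainder.
  remainder ½x²z² - 2x³ - 4x²z - 2xz² + 13x² - 21/2xy + 55/4xz + 21/2yz + 143/8x - 399/8y - 21z + 399/4 ≠ 0; add h_5 = ½x²z² - 2x³ - 4x²z - 2xz² + 13x² - 21/2xy + 55/4xz + 21/2yz + 143/8x - 399/8y - 21z + 399/4 to the basis.

The other S-polynomials (S(f_2,h_3), S(f_1,h_4), S(f_2,h_4), S(f_1,h_5), S(f_2,h_5), S(h_3,h_5), S(h_4,h_5)) all reduce to 0 modulo the current basis, so we have a Gröbner basis.
Inter-reduce: drop elements whose leading term is divisible by another's, tail-reduce, and make monic.
Reduced Gröbner basis: {x²z² - 4x³ - 8x²z - 4xz² + 26x² - 21xy + 55/2xz + 21yz + 143/4x - 399/4y - 42z + 399/2, x²y - ½x²z - 13/4xy + 2xz + 9/4x - 21/2y + 21, xyz - 2x² - 8xy + 13/2x - 21/2y + 21, y² - x - 4y + 4}.
Label its elements g_1 = x²z² - 4x³ - 8x²z - 4xz² + 26x² - 21xy + 55/2xz + 21yz + 143/4x - 399/4y - 42z + 399/2, g_2 = x²y - ½x²z - 13/4xy + 2xz + 9/4x - 21/2y + 21, g_3 = xyz - 2x² - 8xy + 13/2x - 21/2y + 21, g_4 = y² - x - 4y + 4.

Reduce p = 10xy² - 10x² - 40xy + 5/4y² + 155/4x - 5y + 5 modulo G:
  leading term xy²: subtract (10x)·g_4 from 10xy² - 10x² - 40xy + 5/4y² + 155/4x - 5y + 5 → 5/4y² - 5/4x - 5y + 5
  leading term y²: subtract (5/4)·g_4 from 5/4y² - 5/4x - 5y + 5 → 0
  normal form = 0.
Since the normal form is 0, p ∈ I.

Ideal membership is decidable via reduction modulo a Gröbner basis.

10xy² - 10x² - 40xy + 5/4y² + 155/4x - 5y + 5 lies in I (it reduces to 0).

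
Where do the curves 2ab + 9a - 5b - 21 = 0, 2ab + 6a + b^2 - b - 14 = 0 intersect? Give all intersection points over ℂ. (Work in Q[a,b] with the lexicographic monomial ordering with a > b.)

{(4, -5), (7/4, -7/2), (7/3, 0)}

Compute a lex Gröbner basis by Buchberger's algorithm.
f_1 = 2ab + 9a - 5b - 21, LT = ab.
f_2 = 2ab + 6a + b^2 - b - 14, LT = ab.

S(f_1,f_2): lcm = ab. S = 3/2a - 1/2b^2 - 2b - 7/2.
  leading term a: no divisor's leading term divides it; move 3/2a to the remainder.
  leading term b^2: no divisor's leading term divides it; move -1/2b^2 to the remainder.
  leading term b: no divisor's leading term divides it; move -2b to the remainder.
  leading term 1: no divisor's leading term divides it; move -7/2 to the remainder.
  remainder 3/2a - 1/2b^2 - 2b - 7/2 ≠ 0; add h_3 = 3/2a - 1/2b^2 - 2b - 7/2 to the basis.

S(f_1,h_3): lcm = ab. S = 9/2a + 1/3b^3 + 4/3b^2 - 1/6b - 21/2.
  leading term a: subtract (3)·h_3 from 9/2a + 1/3b^3 + 4/3b^2 - 1/6b - 21/2 → 1/3b^3 + 17/6b^2 + 35/6b
  leading term b^3: no divisor's leading term divides it; move 1/3b^3 to the remainder.
  leading term b^2: no divisor's leading term divides it; move 17/6b^2 to the remainder.
  leading term b: no divisor's leading term divides it; move 35/6b to the remainder.
  remainder 1/3b^3 + 17/6b^2 + 35/6b ≠ 0; add h_4 = 1/3b^3 + 17/6b^2 + 35/6b to the basis.

The other S-polynomials (S(f_2,h_3), S(f_1,h_4), S(f_2,h_4), S(h_3,h_4)) all reduce to 0 modulo the current basis, so we have a Gröbner basis.
Inter-reduce: drop elements whose leading term is divisible by another's, tail-reduce, and make monic.
Reduced Gröbner basis: {a - 1/3b^2 - 4/3b - 7/3, b^3 + 17/2b^2 + 35/2b}.

Since the basis is lex-ordered, b^3 + 17/2b^2 + 35/2b is univariate in b. Its roots are {-5, -7/2, 0}. Back-substituting each root into the other basis elements fixes the other coordinates.
  b = -5: the earlier basis element becomes a - 4 = 0, giving a = 4 — point (4, -5).
  b = -7/2: the earlier basis element becomes a - 7/4 = 0, giving a = 7/4 — point (7/4, -7/2).
  b = 0: the earlier basis element becomes a - 7/3 = 0, giving a = 7/3 — point (7/3, 0).
Check: every point annihilates each of the original generators.
A lex Gröbner basis triangularizes the system, enabling back-substitution.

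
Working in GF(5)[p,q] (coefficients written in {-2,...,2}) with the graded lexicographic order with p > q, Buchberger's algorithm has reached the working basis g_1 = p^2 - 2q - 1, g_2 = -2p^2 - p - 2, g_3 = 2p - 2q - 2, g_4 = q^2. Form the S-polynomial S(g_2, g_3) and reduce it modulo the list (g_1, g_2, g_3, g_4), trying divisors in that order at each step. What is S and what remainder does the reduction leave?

S(g_2, g_3) = pq - p + 1; remainder on division = 0.

lcm(LM(g_2), LM(g_3)) = p^2.
S = (lcm/LT(g_2))·g_2 − (lcm/LT(g_3))·g_3 = pq - p + 1.
Reduce S modulo (g_1, g_2, g_3, g_4) in that order:
  leading term pq: subtract (-2q)·g_3 from pq - p + 1 → q^2 - p + q + 1
  leading term q^2: subtract (1)·g_4 from q^2 - p + q + 1 → -p + q + 1
  leading term p: subtract (2)·g_3 from -p + q + 1 → 0
The remainder is 0, so this S-polynomial contributes no new basis element.
An S-polynomial is built so that the two leading terms cancel; whether anything survives reduction is exactly the Gröbner-basis criterion.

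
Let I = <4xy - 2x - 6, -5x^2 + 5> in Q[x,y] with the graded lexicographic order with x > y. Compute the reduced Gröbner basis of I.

f_1 = 4xy - 2x - 6, LT = xy.
f_2 = -5x^2 + 5, LT = x^2.

S(f_1,f_2): lcm = x^2y. S = -1/2x^2 - 3/2x + y.
  reduce S modulo (f_1, f_2):
  remainder -3/2x + y - 1/2 ≠ 0; add g_3 = -3/2x + y - 1/2 to the basis.

S(f_1,g_3): lcm = xy. S = 2/3y^2 - 1/2x - 1/3y - 3/2.
  reduce S modulo (f_1, f_2, g_3):
  remainder 2/3y^2 - 2/3y - 4/3 ≠ 0; add g_4 = 2/3y^2 - 2/3y - 4/3 to the basis.

The other S-polynomials (S(f_2,g_3), S(f_1,g_4), S(f_2,g_4), S(g_3,g_4)) all reduce to 0 modulo the current basis, so we have a Gröbner basis.
Inter-reduce: drop elements whose leading term is divisible by another's, tail-reduce, and make monic.

G = {y^2 - y - 2, x - 2/3y + 1/3}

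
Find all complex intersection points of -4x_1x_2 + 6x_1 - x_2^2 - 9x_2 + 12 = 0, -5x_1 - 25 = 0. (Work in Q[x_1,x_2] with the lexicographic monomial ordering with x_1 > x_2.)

Compute a lex Gröbner basis by Buchberger's algorithm.
f_1 = -4x_1x_2 + 6x_1 - x_2^2 - 9x_2 + 12, LT = x_1x_2.
f_2 = -5x_1 - 25, LT = x_1.

S(f_1,f_2): lcm = x_1x_2. S = -3/2x_1 + 1/4x_2^2 - 11/4x_2 - 3.
  reduce S modulo (f_1, f_2):
  remainder 1/4x_2^2 - 11/4x_2 + 9/2 ≠ 0; add h_3 = 1/4x_2^2 - 11/4x_2 + 9/2 to the basis.

The other S-polynomials (S(f_1,h_3), S(f_2,h_3)) all reduce to 0 modulo the current basis, so we have a Gröbner basis.
Inter-reduce: drop elements whose leading term is divisible by another's, tail-reduce, and make monic.
Reduced Gröbner basis: {x_1 + 5, x_2^2 - 11x_2 + 18}.

Elimination: the polynomial x_2^2 - 11x_2 + 18 lies in the elimination ideal for x_2, so x_2 ∈ {2, 9}. For each such x_2, the remaining basis elements (now univariate) give the rest of the solution.
  x_2 = 2: the earlier basis element becomes x_1 + 5 = 0, giving x_1 = -5 — point (-5, 2).
  x_2 = 9: the earlier basis element becomes x_1 + 5 = 0, giving x_1 = -5 — point (-5, 9).

{(-5, 2), (-5, 9)}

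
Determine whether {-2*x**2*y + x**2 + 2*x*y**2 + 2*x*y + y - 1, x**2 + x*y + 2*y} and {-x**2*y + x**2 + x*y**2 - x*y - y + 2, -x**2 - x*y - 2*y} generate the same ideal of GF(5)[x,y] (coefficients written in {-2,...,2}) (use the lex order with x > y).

Yes, the ideals are equal.

Since reduced Gröbner bases are canonical representatives of ideals under a given ordering, it suffices to compute and compare them.
Buchberger on the first generating set:
f_1 = -2*x**2*y + x**2 + 2*x*y**2 + 2*x*y + y - 1, LT = x**2*y.
f_2 = x**2 + x*y + 2*y, LT = x**2.

S(f_1,f_2): lcm = x**2*y. S = 2*x**2 - 2*x*y**2 - x*y - 2*y**2 + 2*y - 2.
  reduce S modulo (f_1, f_2):
  remainder -2*x*y**2 + 2*x*y - 2*y**2 - 2*y - 2 ≠ 0; add g_3 = -2*x*y**2 + 2*x*y - 2*y**2 - 2*y - 2 to the basis.

S(f_1,g_3): lcm = x**2*y**2. S = -2*x**2*y - x*y**3 - 2*x*y**2 - x*y - x + 2*y**2 - 2*y.
  reduce S modulo (f_1, f_2, g_3):
  remainder -2*x*y - x + y**3 - 2*y**2 + 1 ≠ 0; add g_4 = -2*x*y - x + y**3 - 2*y**2 + 1 to the basis.

S(g_3,g_4): lcm = x*y**2. S = x*y - 2*y**4 - y**3 + y**2 - y + 1.
  reduce S modulo (f_1, f_2, g_3, g_4):
  remainder 2*x - 2*y**4 + 2*y**3 - y - 1 ≠ 0; add g_5 = 2*x - 2*y**4 + 2*y**3 - y - 1 to the basis.

S(f_1,g_5): lcm = x**2*y. S = 2*x**2 + x*y**5 - x*y**4 + 2*x*y**2 + 2*x*y + 2*y - 2.
  reduce S modulo (f_1, f_2, g_3, g_4, g_5):
  remainder -y**5 - 2*y**4 + y**3 + y**2 - 2*y - 1 ≠ 0; add g_6 = -y**5 - 2*y**4 + y**3 + y**2 - 2*y - 1 to the basis.

The other S-polynomials (S(f_2,g_3), S(f_1,g_4), S(f_2,g_4), S(f_2,g_5), S(g_3,g_5), S(g_4,g_5), S(f_1,g_6), S(f_2,g_6), S(g_3,g_6), S(g_4,g_6), S(g_5,g_6)) all reduce to 0 modulo the current basis, so we have a Gröbner basis.
Inter-reduce: drop elements whose leading term is divisible by another's, tail-reduce, and make monic.
Reduced Gröbner basis: {x - y**4 + y**3 + 2*y + 2, y**5 + 2*y**4 - y**3 - y**2 + 2*y + 1}.

Buchberger on the second generating set:
h_1 = -x**2*y + x**2 + x*y**2 - x*y - y + 2, LT = x**2*y.
h_2 = -x**2 - x*y - 2*y, LT = x**2.

S(h_1,h_2): lcm = x**2*y. S = -x**2 - 2*x*y**2 + x*y - 2*y**2 + y - 2.
  reduce S modulo (h_1, h_2):
  remainder -2*x*y**2 + 2*x*y - 2*y**2 - 2*y - 2 ≠ 0; add k_3 = -2*x*y**2 + 2*x*y - 2*y**2 - 2*y - 2 to the basis.

S(h_1,k_3): lcm = x**2*y**2. S = -x*y**3 - x*y - x + y**2 - 2*y.
  reduce S modulo (h_1, h_2, k_3):
  remainder -2*x*y - x + y**3 - 2*y**2 + 1 ≠ 0; add k_4 = -2*x*y - x + y**3 - 2*y**2 + 1 to the basis.

S(k_3,k_4): lcm = x*y**2. S = x*y - 2*y**4 - y**3 + y**2 - y + 1.
  reduce S modulo (h_1, h_2, k_3, k_4):
  remainder 2*x - 2*y**4 + 2*y**3 - y - 1 ≠ 0; add k_5 = 2*x - 2*y**4 + 2*y**3 - y - 1 to the basis.

S(h_1,k_5): lcm = x**2*y. S = -x**2 + x*y**5 - x*y**4 + 2*x*y**2 - x*y + y - 2.
  reduce S modulo (h_1, h_2, k_3, k_4, k_5):
  remainder -y**5 - 2*y**4 + y**3 + y**2 - 2*y - 1 ≠ 0; add k_6 = -y**5 - 2*y**4 + y**3 + y**2 - 2*y - 1 to the basis.

The other S-polynomials (S(h_2,k_3), S(h_1,k_4), S(h_2,k_4), S(h_2,k_5), S(k_3,k_5), S(k_4,k_5), S(h_1,k_6), S(h_2,k_6), S(k_3,k_6), S(k_4,k_6), S(k_5,k_6)) all reduce to 0 modulo the current basis, so we have a Gröbner basis.
Inter-reduce: drop elements whose leading term is divisible by another's, tail-reduce, and make monic.
Reduced Gröbner basis: {x - y**4 + y**3 + 2*y + 2, y**5 + 2*y**4 - y**3 - y**2 + 2*y + 1}.

The two bases agree; hence the ideals are identical.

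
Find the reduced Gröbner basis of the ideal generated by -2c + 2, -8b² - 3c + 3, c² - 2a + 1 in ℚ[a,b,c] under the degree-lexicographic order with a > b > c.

G = {b², a - 1, c - 1}

The reduced Gröbner basis is the canonical form of the ideal for this ordering.

f_1 = -2c + 2, LT = c.
f_2 = -8b² - 3c + 3, LT = b².
f_3 = c² - 2a + 1, LT = c².

S(f_1,f_3): lcm = c². S = 2a - c - 1.
  reduce S modulo (f_1, f_2, f_3):
  remainder 2a - 2 ≠ 0; add g_4 = 2a - 2 to the basis.

The other S-polynomials (S(f_1,f_2), S(f_2,f_3), S(f_1,g_4), S(f_2,g_4), S(f_3,g_4)) all reduce to 0 modulo the current basis, so we have a Gröbner basis.
Inter-reduce: drop elements whose leading term is divisible by another's, tail-reduce, and make monic.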